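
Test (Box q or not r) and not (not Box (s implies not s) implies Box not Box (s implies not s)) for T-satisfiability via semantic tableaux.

Yes, satisfiable

1. (Box q or not r) and not (not Box (s implies not s) implies Box not Box (s implies not s)), w0
2. Box q or not r, w0
3. not (not Box (s implies not s) implies Box not Box (s implies not s)), w0
4. not Box (s implies not s), w0
5. not Box not Box (s implies not s), w0
6. not r, w0
7. not (s implies not s), w1
8. s, w1
9. Box (s implies not s), w2
10. s implies not s, w2
11. not s, w2
Accessibility: w0Rw0, w0Rw1, w0Rw2, w1Rw1, w2Rw2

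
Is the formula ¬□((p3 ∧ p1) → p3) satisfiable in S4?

1. ¬□((p3 ∧ p1) → p3), w0
2. ¬((p3 ∧ p1) → p3), w1
3. p3 ∧ p1, w1
4. ¬p3, w1
5. p3, w1
6. p1, w1
Accessibility: w0Rw0, w0Rw1, w1Rw1
Branch closes: p3 and ¬p3 both at w1.
(One branch shown.) All branches close.

Unsatisfiable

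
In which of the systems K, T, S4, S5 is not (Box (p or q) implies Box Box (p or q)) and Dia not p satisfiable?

K, T

S4-tableau for the formula:
1. not (Box (p or q) implies Box Box (p or q)) and Dia not p, u
2. not (Box (p or q) implies Box Box (p or q)), u
3. Dia not p, u
4. Box (p or q), u
5. not Box Box (p or q), u
6. p or q, u
7. q, u
8. not p, v
9. p or q, v
10. q, v
11. not Box (p or q), w
12. p or q, w
13. q, w
14. not (p or q), x
15. not p, x
16. not q, x
17. p or q, x
18. q, x
Accessibility: uRu, uRv, uRw, uRx, vRv, wRw, wRx, xRx
Branch closes: q and not q both at x.
Every branch closes (one shown): unsatisfiable in S4, hence also in S5 (every S5-frame is an S4-frame).
T-tableau for the formula:
1. not (Box (p or q) implies Box Box (p or q)) and Dia not p, u
2. not (Box (p or q) implies Box Box (p or q)), u
3. Dia not p, u
4. Box (p or q), u
5. not Box Box (p or q), u
6. p or q, u
7. q, u
8. not p, v
9. p or q, v
10. q, v
11. not Box (p or q), w
12. p or q, w
13. q, w
14. not (p or q), x
15. not p, x
16. not q, x
Accessibility: uRu, uRv, uRw, vRv, wRw, wRx, xRx
Complete open branch: satisfiable in T, hence also in K (this T-model is also a K-model).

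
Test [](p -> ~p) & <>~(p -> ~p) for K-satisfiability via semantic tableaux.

1. [](p -> ~p) & <>~(p -> ~p), 0
2. [](p -> ~p), 0
3. <>~(p -> ~p), 0
4. ~(p -> ~p), 1
5. p, 1
6. p -> ~p, 1
7. ~p, 1
Accessibility: 0R1
Branch closes: p and ~p both at 1.
Every branch closes; the branch above is one of them.

Unsatisfiable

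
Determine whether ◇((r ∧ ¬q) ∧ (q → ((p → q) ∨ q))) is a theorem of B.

Tableau for the negation ¬◇((r ∧ ¬q) ∧ (q → ((p → q) ∨ q))):
1. ¬◇((r ∧ ¬q) ∧ (q → ((p → q) ∨ q))), u
2. ¬((r ∧ ¬q) ∧ (q → ((p → q) ∨ q))), u
3. ¬(r ∧ ¬q), u
4. q, u
Accessibility: uRu
The negation has an open branch (countermodel exists).

Not valid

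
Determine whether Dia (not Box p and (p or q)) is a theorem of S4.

No, not valid

Tableau for the negation not Dia (not Box p and (p or q)):
1. not Dia (not Box p and (p or q)), w0
2. not (not Box p and (p or q)), w0
3. not (p or q), w0
4. not p, w0
5. not q, w0
Accessibility: w0Rw0
The negation has an open branch (countermodel exists).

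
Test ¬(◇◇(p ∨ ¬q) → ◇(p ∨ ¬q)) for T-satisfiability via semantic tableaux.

Satisfiable

1. ¬(◇◇(p ∨ ¬q) → ◇(p ∨ ¬q)), w0
2. ◇◇(p ∨ ¬q), w0
3. ¬◇(p ∨ ¬q), w0
4. ¬(p ∨ ¬q), w0
5. ¬p, w0
6. q, w0
7. ◇(p ∨ ¬q), w1
8. ¬(p ∨ ¬q), w1
9. ¬p, w1
10. q, w1
11. p ∨ ¬q, w2
12. ¬q, w2
Accessibility: w0Rw0, w0Rw1, w1Rw1, w1Rw2, w2Rw2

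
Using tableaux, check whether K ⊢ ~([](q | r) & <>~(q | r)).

Valid

Tableau for the negation [](q | r) & <>~(q | r):
1. [](q | r) & <>~(q | r), u
2. [](q | r), u
3. <>~(q | r), u
4. ~(q | r), v
5. ~q, v
6. ~r, v
7. q | r, v
8. r, v
Accessibility: uRv
Branch closes: r and ~r both at v.
Every branch of the negation's tableau closes; the branch above is one of them.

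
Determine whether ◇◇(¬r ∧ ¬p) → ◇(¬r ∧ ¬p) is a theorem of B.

Invalid (countermodel exists)

Tableau for the negation ¬(◇◇(¬r ∧ ¬p) → ◇(¬r ∧ ¬p)):
1. ¬(◇◇(¬r ∧ ¬p) → ◇(¬r ∧ ¬p)), 0
2. ◇◇(¬r ∧ ¬p), 0
3. ¬◇(¬r ∧ ¬p), 0
4. ¬(¬r ∧ ¬p), 0
5. p, 0
6. ◇(¬r ∧ ¬p), 1
7. ¬(¬r ∧ ¬p), 1
8. p, 1
9. ¬r ∧ ¬p, 2
10. ¬r, 2
11. ¬p, 2
Accessibility: 0R0, 0R1, 1R0, 1R1, 1R2, 2R1, 2R2
The negation has an open branch (countermodel exists).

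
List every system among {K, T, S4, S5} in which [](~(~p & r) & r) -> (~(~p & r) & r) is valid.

K-tableau for the negation ~([](~(~p & r) & r) -> (~(~p & r) & r)):
1. ~([](~(~p & r) & r) -> (~(~p & r) & r)), w0
2. [](~(~p & r) & r), w0
3. ~(~(~p & r) & r), w0
4. ~r, w0
Complete open branch: countermodel on a K-frame, so not valid in K.
T-tableau for the negation ~([](~(~p & r) & r) -> (~(~p & r) & r)):
1. ~([](~(~p & r) & r) -> (~(~p & r) & r)), w0
2. [](~(~p & r) & r), w0
3. ~(~(~p & r) & r), w0
4. ~(~p & r) & r, w0
5. ~(~p & r), w0
6. r, w0
7. ~p & r, w0
8. ~p, w0
9. ~r, w0
Accessibility: w0Rw0
Branch closes: r and ~r both at w0.
Every branch closes (one shown): valid in T, hence also in S4, S5 (every theorem of T is a theorem of S4 and S5).

T, S4, S5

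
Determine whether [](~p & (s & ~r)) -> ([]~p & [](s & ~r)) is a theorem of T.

Tableau for the negation ~([](~p & (s & ~r)) -> ([]~p & [](s & ~r))):
1. ~([](~p & (s & ~r)) -> ([]~p & [](s & ~r))), w0
2. [](~p & (s & ~r)), w0   [~->-rule on 1]
3. ~([]~p & [](s & ~r)), w0   [~->-rule on 1]
4. ~p & (s & ~r), w0   [[]-rule on 2 via w0Rw0]
5. ~p, w0   [&-rule on 4]
6. s & ~r, w0   [&-rule on 4]
7. s, w0   [&-rule on 6]
8. ~r, w0   [&-rule on 6]
9. ~[](s & ~r), w0   [~&-rule on 3 (branches; this branch)]
10. ~(s & ~r), w1   [~[]-rule on 9: fresh world w1, w0Rw1]
11. ~p & (s & ~r), w1   [[]-rule on 2 via w0Rw1]
12. ~p, w1   [&-rule on 11]
13. s & ~r, w1   [&-rule on 11]
14. s, w1   [&-rule on 13]
15. ~r, w1   [&-rule on 13]
16. r, w1   [~&-rule on 10 (branches; this branch)]
Accessibility: w0Rw0, w0Rw1, w1Rw1
Branch closes: r and ~r both at w1.
All branches of the negation close; one closing branch shown above.

Yes, valid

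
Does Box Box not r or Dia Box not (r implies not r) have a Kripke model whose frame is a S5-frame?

1. Box Box not r or Dia Box not (r implies not r), w0
2. Dia Box not (r implies not r), w0   [or-rule on 1 (branches; this branch)]
3. Box not (r implies not r), w1   [Dia-rule on 2: fresh world w1, w0Rw1]
4. not (r implies not r), w0   [Box-rule on 3 via w1Rw0]
5. r, w0   [neg-implies-rule on 4]
6. not (r implies not r), w1   [Box-rule on 3 via w1Rw1]
7. r, w1   [neg-implies-rule on 6]
Accessibility: w0Rw0, w0Rw1, w1Rw0, w1Rw1

Satisfiable (open branch found)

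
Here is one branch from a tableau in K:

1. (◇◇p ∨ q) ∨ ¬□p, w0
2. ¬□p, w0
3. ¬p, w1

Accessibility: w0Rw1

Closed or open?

Not closed

No world carries both an atom and its negation.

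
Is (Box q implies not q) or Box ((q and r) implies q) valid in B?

Tableau for the negation not ((Box q implies not q) or Box ((q and r) implies q)):
1. not ((Box q implies not q) or Box ((q and r) implies q)), u
2. not (Box q implies not q), u
3. not Box ((q and r) implies q), u
4. Box q, u
5. q, u
6. not ((q and r) implies q), v
7. q and r, v
8. not q, v
9. q, v
10. r, v
Accessibility: uRu, uRv, vRu, vRv
Branch closes: q and not q both at v.
Every branch of the negation's tableau closes; the branch above is one of them.

Valid in B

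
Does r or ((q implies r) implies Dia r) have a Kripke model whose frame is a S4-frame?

Satisfiable (open branch found)

1. r or ((q implies r) implies Dia r), 0
2. (q implies r) implies Dia r, 0   [or-rule on 1 (branches; this branch)]
3. Dia r, 0   [implies-rule on 2 (branches; this branch)]
4. r, 1   [Dia-rule on 3: fresh world 1, 0R1]
Accessibility: 0R0, 0R1, 1R1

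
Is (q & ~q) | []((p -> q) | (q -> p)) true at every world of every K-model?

Tableau for the negation ~((q & ~q) | []((p -> q) | (q -> p))):
1. ~((q & ~q) | []((p -> q) | (q -> p))), u
2. ~(q & ~q), u
3. ~[]((p -> q) | (q -> p)), u
4. q, u
5. ~((p -> q) | (q -> p)), v
6. ~(p -> q), v
7. ~(q -> p), v
8. p, v
9. ~q, v
10. q, v
11. ~p, v
Accessibility: uRv
Branch closes: q and ~q both at v.
All branches of the negation close; one closing branch shown above.

Yes, valid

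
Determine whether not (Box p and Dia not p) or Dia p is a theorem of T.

Tableau for the negation not (not (Box p and Dia not p) or Dia p):
1. not (not (Box p and Dia not p) or Dia p), u
2. Box p and Dia not p, u   [neg-or-rule on 1]
3. not Dia p, u   [neg-or-rule on 1]
4. Box p, u   [and-rule on 2]
5. Dia not p, u   [and-rule on 2]
6. not p, u   [neg-Dia-rule on 3 via uRu]
7. p, u   [Box-rule on 4 via uRu]
Accessibility: uRu
Branch closes: p and not p both at u.
All branches of the negation close; one closing branch shown above.

Valid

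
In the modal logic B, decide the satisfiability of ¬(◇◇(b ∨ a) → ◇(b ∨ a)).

1. ¬(◇◇(b ∨ a) → ◇(b ∨ a)), w0
2. ◇◇(b ∨ a), w0   [¬→-rule on 1]
3. ¬◇(b ∨ a), w0   [¬→-rule on 1]
4. ¬(b ∨ a), w0   [¬◇-rule on 3 via w0Rw0]
5. ¬b, w0   [¬∨-rule on 4]
6. ¬a, w0   [¬∨-rule on 4]
7. ◇(b ∨ a), w1   [◇-rule on 2: fresh world w1, w0Rw1]
8. ¬(b ∨ a), w1   [¬◇-rule on 3 via w0Rw1]
9. ¬b, w1   [¬∨-rule on 8]
10. ¬a, w1   [¬∨-rule on 8]
11. b ∨ a, w2   [◇-rule on 7: fresh world w2, w1Rw2]
12. a, w2   [∨-rule on 11 (branches; this branch)]
Accessibility: w0Rw0, w0Rw1, w1Rw0, w1Rw1, w1Rw2, w2Rw1, w2Rw2

Satisfiable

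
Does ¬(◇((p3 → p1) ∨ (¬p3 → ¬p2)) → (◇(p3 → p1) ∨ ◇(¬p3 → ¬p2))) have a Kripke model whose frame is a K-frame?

Unsatisfiable (every branch closes)

1. ¬(◇((p3 → p1) ∨ (¬p3 → ¬p2)) → (◇(p3 → p1) ∨ ◇(¬p3 → ¬p2))), w0
2. ◇((p3 → p1) ∨ (¬p3 → ¬p2)), w0
3. ¬(◇(p3 → p1) ∨ ◇(¬p3 → ¬p2)), w0
4. ¬◇(p3 → p1), w0
5. ¬◇(¬p3 → ¬p2), w0
6. (p3 → p1) ∨ (¬p3 → ¬p2), w1
7. ¬(p3 → p1), w1
8. p3, w1
9. ¬p1, w1
10. ¬(¬p3 → ¬p2), w1
11. ¬p3, w1
12. p2, w1
Accessibility: w0Rw1
Branch closes: p3 and ¬p3 both at w1.
(One branch shown.) All branches close.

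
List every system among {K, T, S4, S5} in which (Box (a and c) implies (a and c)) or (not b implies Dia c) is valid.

T-tableau for the negation not ((Box (a and c) implies (a and c)) or (not b implies Dia c)):
1. not ((Box (a and c) implies (a and c)) or (not b implies Dia c)), u
2. not (Box (a and c) implies (a and c)), u   [neg-or-rule on 1]
3. not (not b implies Dia c), u   [neg-or-rule on 1]
4. Box (a and c), u   [neg-implies-rule on 2]
5. not (a and c), u   [neg-implies-rule on 2]
6. not b, u   [neg-implies-rule on 3]
7. not Dia c, u   [neg-implies-rule on 3]
8. a and c, u   [Box-rule on 4 via uRu]
9. a, u   [and-rule on 8]
10. c, u   [and-rule on 8]
11. not c, u   [neg-Dia-rule on 7 via uRu]
Accessibility: uRu
Branch closes: c and not c both at u.
Every branch closes (one shown): valid in T, hence also in S4, S5 (every theorem of T is a theorem of S4 and S5).
K-tableau for the negation not ((Box (a and c) implies (a and c)) or (not b implies Dia c)):
1. not ((Box (a and c) implies (a and c)) or (not b implies Dia c)), u
2. not (Box (a and c) implies (a and c)), u   [neg-or-rule on 1]
3. not (not b implies Dia c), u   [neg-or-rule on 1]
4. Box (a and c), u   [neg-implies-rule on 2]
5. not (a and c), u   [neg-implies-rule on 2]
6. not b, u   [neg-implies-rule on 3]
7. not Dia c, u   [neg-implies-rule on 3]
8. not c, u   [neg-and-rule on 5 (branches; this branch)]
Complete open branch: countermodel on a K-frame, so not valid in K.

T, S4, S5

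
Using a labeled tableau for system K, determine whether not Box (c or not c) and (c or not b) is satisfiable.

1. not Box (c or not c) and (c or not b), u
2. not Box (c or not c), u
3. c or not b, u
4. not b, u
5. not (c or not c), v
6. not c, v
7. c, v
Accessibility: uRv
Branch closes: c and not c both at v.
Every branch closes; the branch above is one of them.

Unsatisfiable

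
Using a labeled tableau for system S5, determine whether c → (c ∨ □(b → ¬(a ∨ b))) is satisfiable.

1. c → (c ∨ □(b → ¬(a ∨ b))), w0
2. c ∨ □(b → ¬(a ∨ b)), w0   [→-rule on 1 (branches; this branch)]
3. □(b → ¬(a ∨ b)), w0   [∨-rule on 2 (branches; this branch)]
4. b → ¬(a ∨ b), w0   [□-rule on 3 via w0Rw0]
5. ¬(a ∨ b), w0   [→-rule on 4 (branches; this branch)]
6. ¬a, w0   [¬∨-rule on 5]
7. ¬b, w0   [¬∨-rule on 5]
Accessibility: w0Rw0

Yes, satisfiable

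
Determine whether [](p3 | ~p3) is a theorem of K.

Tableau for the negation ~[](p3 | ~p3):
1. ~[](p3 | ~p3), w0
2. ~(p3 | ~p3), w1
3. ~p3, w1
4. p3, w1
Accessibility: w0Rw1
Branch closes: p3 and ~p3 both at w1.
Every branch of the negation's tableau closes; the branch above is one of them.

Yes, valid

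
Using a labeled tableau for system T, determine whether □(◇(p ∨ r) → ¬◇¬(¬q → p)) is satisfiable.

Yes, satisfiable

1. □(◇(p ∨ r) → ¬◇¬(¬q → p)), 0
2. ◇(p ∨ r) → ¬◇¬(¬q → p), 0   [□-rule on 1 via 0R0]
3. ¬◇¬(¬q → p), 0   [→-rule on 2 (branches; this branch)]
4. ¬q → p, 0   [¬◇-rule on 3 via 0R0]
5. p, 0   [→-rule on 4 (branches; this branch)]
Accessibility: 0R0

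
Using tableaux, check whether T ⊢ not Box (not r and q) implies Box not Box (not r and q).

No, not valid

Tableau for the negation not (not Box (not r and q) implies Box not Box (not r and q)):
1. not (not Box (not r and q) implies Box not Box (not r and q)), 0
2. not Box (not r and q), 0
3. not Box not Box (not r and q), 0
4. not (not r and q), 1
5. not q, 1
6. Box (not r and q), 2
7. not r and q, 2
8. not r, 2
9. q, 2
Accessibility: 0R0, 0R1, 0R2, 1R1, 2R2
The negation has an open branch (countermodel exists).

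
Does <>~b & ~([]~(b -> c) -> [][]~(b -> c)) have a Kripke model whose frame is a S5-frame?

1. <>~b & ~([]~(b -> c) -> [][]~(b -> c)), w0
2. <>~b, w0   [&-rule on 1]
3. ~([]~(b -> c) -> [][]~(b -> c)), w0   [&-rule on 1]
4. []~(b -> c), w0   [~->-rule on 3]
5. ~[][]~(b -> c), w0   [~->-rule on 3]
6. ~(b -> c), w0   [[]-rule on 4 via w0Rw0]
7. b, w0   [~->-rule on 6]
8. ~c, w0   [~->-rule on 6]
9. ~b, w1   [<>-rule on 2: fresh world w1, w0Rw1]
10. ~(b -> c), w1   [[]-rule on 4 via w0Rw1]
11. b, w1   [~->-rule on 10]
12. ~c, w1   [~->-rule on 10]
Accessibility: w0Rw0, w0Rw1, w1Rw0, w1Rw1
Branch closes: b and ~b both at w1.
All branches of the tableau close; one closing branch shown above.

No, unsatisfiable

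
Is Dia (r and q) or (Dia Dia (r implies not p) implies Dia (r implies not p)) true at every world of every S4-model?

Tableau for the negation not (Dia (r and q) or (Dia Dia (r implies not p) implies Dia (r implies not p))):
1. not (Dia (r and q) or (Dia Dia (r implies not p) implies Dia (r implies not p))), 0
2. not Dia (r and q), 0
3. not (Dia Dia (r implies not p) implies Dia (r implies not p)), 0
4. Dia Dia (r implies not p), 0
5. not Dia (r implies not p), 0
6. not (r and q), 0
7. not (r implies not p), 0
8. r, 0
9. p, 0
10. not q, 0
11. Dia (r implies not p), 1
12. not (r and q), 1
13. not (r implies not p), 1
14. r, 1
15. p, 1
16. not q, 1
17. r implies not p, 2
18. not (r and q), 2
19. not (r implies not p), 2
20. r, 2
21. p, 2
22. not p, 2
Accessibility: 0R0, 0R1, 0R2, 1R1, 1R2, 2R2
Branch closes: p and not p both at 2.
Every branch of the negation's tableau closes; the branch above is one of them.

Valid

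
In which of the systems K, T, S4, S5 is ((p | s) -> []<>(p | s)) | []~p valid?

S5

S5-tableau for the negation ~(((p | s) -> []<>(p | s)) | []~p):
1. ~(((p | s) -> []<>(p | s)) | []~p), w0
2. ~((p | s) -> []<>(p | s)), w0
3. ~[]~p, w0
4. p | s, w0
5. ~[]<>(p | s), w0
6. s, w0
7. p, w1
8. ~<>(p | s), w2
9. ~(p | s), w0
10. ~p, w0
11. ~s, w0
Accessibility: w0Rw0, w0Rw1, w0Rw2, w1Rw0, w1Rw1, w1Rw2, w2Rw0, w2Rw1, w2Rw2
Branch closes: s and ~s both at w0.
Every branch closes (one shown): valid in S5.
S4-tableau for the negation ~(((p | s) -> []<>(p | s)) | []~p):
1. ~(((p | s) -> []<>(p | s)) | []~p), w0
2. ~((p | s) -> []<>(p | s)), w0
3. ~[]~p, w0
4. p | s, w0
5. ~[]<>(p | s), w0
6. s, w0
7. p, w1
8. ~<>(p | s), w2
9. ~(p | s), w2
10. ~p, w2
11. ~s, w2
Accessibility: w0Rw0, w0Rw1, w0Rw2, w1Rw1, w2Rw2
Complete open branch: countermodel on an S4-frame, so not valid in S4, nor in K, T (the same frame is also a K-frame and a T-frame).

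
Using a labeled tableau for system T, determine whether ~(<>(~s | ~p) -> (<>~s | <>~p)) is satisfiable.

Unsatisfiable

1. ~(<>(~s | ~p) -> (<>~s | <>~p)), u
2. <>(~s | ~p), u   [~->-rule on 1]
3. ~(<>~s | <>~p), u   [~->-rule on 1]
4. ~<>~s, u   [~|-rule on 3]
5. ~<>~p, u   [~|-rule on 3]
6. s, u   [~<>-rule on 4 via uRu]
7. p, u   [~<>-rule on 5 via uRu]
8. ~s | ~p, v   [<>-rule on 2: fresh world v, uRv]
9. s, v   [~<>-rule on 4 via uRv]
10. p, v   [~<>-rule on 5 via uRv]
11. ~p, v   [|-rule on 8 (branches; this branch)]
Accessibility: uRu, uRv, vRv
Branch closes: p and ~p both at v.
Every branch closes; the branch above is one of them.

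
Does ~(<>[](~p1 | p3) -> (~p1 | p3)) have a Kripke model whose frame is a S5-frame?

No, unsatisfiable

1. ~(<>[](~p1 | p3) -> (~p1 | p3)), w0
2. <>[](~p1 | p3), w0
3. ~(~p1 | p3), w0
4. p1, w0
5. ~p3, w0
6. [](~p1 | p3), w1
7. ~p1 | p3, w0
8. ~p1 | p3, w1
9. p3, w0
Accessibility: w0Rw0, w0Rw1, w1Rw0, w1Rw1
Branch closes: p3 and ~p3 both at w0.
Every branch closes; the branch above is one of them.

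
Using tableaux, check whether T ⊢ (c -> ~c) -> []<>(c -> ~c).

Tableau for the negation ~((c -> ~c) -> []<>(c -> ~c)):
1. ~((c -> ~c) -> []<>(c -> ~c)), 0
2. c -> ~c, 0
3. ~[]<>(c -> ~c), 0
4. ~c, 0
5. ~<>(c -> ~c), 1
6. ~(c -> ~c), 1
7. c, 1
Accessibility: 0R0, 0R1, 1R1
The negation has an open branch (countermodel exists).

No, not valid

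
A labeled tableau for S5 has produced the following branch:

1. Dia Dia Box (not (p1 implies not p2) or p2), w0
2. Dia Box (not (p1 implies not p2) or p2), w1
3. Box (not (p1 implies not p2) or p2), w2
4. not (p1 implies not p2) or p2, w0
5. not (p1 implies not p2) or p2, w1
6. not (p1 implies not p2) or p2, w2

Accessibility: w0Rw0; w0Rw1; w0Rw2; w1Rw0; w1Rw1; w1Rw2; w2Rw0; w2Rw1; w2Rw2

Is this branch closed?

No atom appears with both signs at the same world.

Open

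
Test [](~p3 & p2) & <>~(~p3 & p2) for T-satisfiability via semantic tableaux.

No, unsatisfiable

1. [](~p3 & p2) & <>~(~p3 & p2), 0
2. [](~p3 & p2), 0
3. <>~(~p3 & p2), 0
4. ~p3 & p2, 0
5. ~p3, 0
6. p2, 0
7. ~(~p3 & p2), 1
8. ~p3 & p2, 1
9. ~p3, 1
10. p2, 1
11. ~p2, 1
Accessibility: 0R0, 0R1, 1R1
Branch closes: p2 and ~p2 both at 1.
(One branch shown.) All branches close.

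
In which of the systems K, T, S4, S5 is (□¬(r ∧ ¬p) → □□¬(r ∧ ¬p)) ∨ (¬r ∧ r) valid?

T-tableau for the negation ¬((□¬(r ∧ ¬p) → □□¬(r ∧ ¬p)) ∨ (¬r ∧ r)):
1. ¬((□¬(r ∧ ¬p) → □□¬(r ∧ ¬p)) ∨ (¬r ∧ r)), u
2. ¬(□¬(r ∧ ¬p) → □□¬(r ∧ ¬p)), u   [¬∨-rule on 1]
3. ¬(¬r ∧ r), u   [¬∨-rule on 1]
4. □¬(r ∧ ¬p), u   [¬→-rule on 2]
5. ¬□□¬(r ∧ ¬p), u   [¬→-rule on 2]
6. ¬(r ∧ ¬p), u   [□-rule on 4 via uRu]
7. ¬r, u   [¬∧-rule on 3 (branches; this branch)]
8. p, u   [¬∧-rule on 6 (branches; this branch)]
9. ¬□¬(r ∧ ¬p), v   [¬□-rule on 5: fresh world v, uRv]
10. ¬(r ∧ ¬p), v   [□-rule on 4 via uRv]
11. p, v   [¬∧-rule on 10 (branches; this branch)]
12. r ∧ ¬p, w   [¬□-rule on 9: fresh world w, vRw]
13. r, w   [∧-rule on 12]
14. ¬p, w   [∧-rule on 12]
Accessibility: uRu, uRv, vRv, vRw, wRw
Complete open branch: countermodel on a T-frame, so not valid in T, nor in K (the same frame is also a K-frame).
S4-tableau for the negation ¬((□¬(r ∧ ¬p) → □□¬(r ∧ ¬p)) ∨ (¬r ∧ r)):
1. ¬((□¬(r ∧ ¬p) → □□¬(r ∧ ¬p)) ∨ (¬r ∧ r)), u
2. ¬(□¬(r ∧ ¬p) → □□¬(r ∧ ¬p)), u   [¬∨-rule on 1]
3. ¬(¬r ∧ r), u   [¬∨-rule on 1]
4. □¬(r ∧ ¬p), u   [¬→-rule on 2]
5. ¬□□¬(r ∧ ¬p), u   [¬→-rule on 2]
6. ¬(r ∧ ¬p), u   [□-rule on 4 via uRu]
7. ¬r, u   [¬∧-rule on 3 (branches; this branch)]
8. p, u   [¬∧-rule on 6 (branches; this branch)]
9. ¬□¬(r ∧ ¬p), v   [¬□-rule on 5: fresh world v, uRv]
10. ¬(r ∧ ¬p), v   [□-rule on 4 via uRv]
11. p, v   [¬∧-rule on 10 (branches; this branch)]
12. r ∧ ¬p, w   [¬□-rule on 9: fresh world w, vRw]
13. r, w   [∧-rule on 12]
14. ¬p, w   [∧-rule on 12]
15. ¬(r ∧ ¬p), w   [□-rule on 4 via uRw]
16. p, w   [¬∧-rule on 15 (branches; this branch)]
Accessibility: uRu, uRv, uRw, vRv, vRw, wRw
Branch closes: p and ¬p both at w.
Every branch closes (one shown): valid in S4, hence also in S5 (every theorem of S4 is a theorem of S5).

S4, S5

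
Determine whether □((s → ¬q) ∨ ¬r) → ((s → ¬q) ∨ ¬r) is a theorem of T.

Yes, valid

Tableau for the negation ¬(□((s → ¬q) ∨ ¬r) → ((s → ¬q) ∨ ¬r)):
1. ¬(□((s → ¬q) ∨ ¬r) → ((s → ¬q) ∨ ¬r)), u
2. □((s → ¬q) ∨ ¬r), u
3. ¬((s → ¬q) ∨ ¬r), u
4. ¬(s → ¬q), u
5. r, u
6. s, u
7. q, u
8. (s → ¬q) ∨ ¬r, u
9. s → ¬q, u
10. ¬q, u
Accessibility: uRu
Branch closes: q and ¬q both at u.
Every branch of the negation's tableau closes; the branch above is one of them.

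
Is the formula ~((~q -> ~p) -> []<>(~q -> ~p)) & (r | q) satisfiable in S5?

No, unsatisfiable

1. ~((~q -> ~p) -> []<>(~q -> ~p)) & (r | q), 0
2. ~((~q -> ~p) -> []<>(~q -> ~p)), 0   [&-rule on 1]
3. r | q, 0   [&-rule on 1]
4. ~q -> ~p, 0   [~->-rule on 2]
5. ~[]<>(~q -> ~p), 0   [~->-rule on 2]
6. q, 0   [|-rule on 3 (branches; this branch)]
7. ~p, 0   [->-rule on 4 (branches; this branch)]
8. ~<>(~q -> ~p), 1   [~[]-rule on 5: fresh world 1, 0R1]
9. ~(~q -> ~p), 0   [~<>-rule on 8 via 1R0]
10. ~q, 0   [~->-rule on 9]
11. p, 0   [~->-rule on 9]
Accessibility: 0R0, 0R1, 1R0, 1R1
Branch closes: q and ~q both at 0.
Every branch closes; the branch above is one of them.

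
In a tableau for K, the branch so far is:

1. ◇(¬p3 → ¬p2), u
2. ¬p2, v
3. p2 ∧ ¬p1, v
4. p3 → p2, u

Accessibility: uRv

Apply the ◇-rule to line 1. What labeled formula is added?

a fresh world w with uRw, and ¬p3 → ¬p2 at w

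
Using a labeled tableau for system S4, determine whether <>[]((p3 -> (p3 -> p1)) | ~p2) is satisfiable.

Yes, satisfiable

1. <>[]((p3 -> (p3 -> p1)) | ~p2), u
2. []((p3 -> (p3 -> p1)) | ~p2), v
3. (p3 -> (p3 -> p1)) | ~p2, v
4. ~p2, v
Accessibility: uRu, uRv, vRv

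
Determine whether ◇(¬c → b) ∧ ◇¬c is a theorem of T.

Tableau for the negation ¬(◇(¬c → b) ∧ ◇¬c):
1. ¬(◇(¬c → b) ∧ ◇¬c), u
2. ¬◇¬c, u
3. c, u
Accessibility: uRu
The negation has an open branch (countermodel exists).

No, not valid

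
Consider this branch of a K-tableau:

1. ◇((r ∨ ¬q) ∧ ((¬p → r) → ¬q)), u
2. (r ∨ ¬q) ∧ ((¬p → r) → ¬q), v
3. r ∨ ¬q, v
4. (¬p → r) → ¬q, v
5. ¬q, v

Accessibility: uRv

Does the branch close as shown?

Not closed

There is no literal clash: for every atom and world, at most one sign appears.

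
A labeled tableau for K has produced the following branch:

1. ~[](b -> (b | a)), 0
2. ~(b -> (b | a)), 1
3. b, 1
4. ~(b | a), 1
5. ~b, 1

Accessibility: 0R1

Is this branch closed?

Closed

Both b and ~b appear at 1.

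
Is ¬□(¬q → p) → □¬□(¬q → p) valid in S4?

Not valid

Tableau for the negation ¬(¬□(¬q → p) → □¬□(¬q → p)):
1. ¬(¬□(¬q → p) → □¬□(¬q → p)), u
2. ¬□(¬q → p), u
3. ¬□¬□(¬q → p), u
4. ¬(¬q → p), v
5. ¬q, v
6. ¬p, v
7. □(¬q → p), w
8. ¬q → p, w
9. p, w
Accessibility: uRu, uRv, uRw, vRv, wRw
The negation has an open branch (countermodel exists).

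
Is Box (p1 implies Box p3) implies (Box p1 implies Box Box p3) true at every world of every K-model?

Valid

Tableau for the negation not (Box (p1 implies Box p3) implies (Box p1 implies Box Box p3)):
1. not (Box (p1 implies Box p3) implies (Box p1 implies Box Box p3)), w0
2. Box (p1 implies Box p3), w0   [neg-implies-rule on 1]
3. not (Box p1 implies Box Box p3), w0   [neg-implies-rule on 1]
4. Box p1, w0   [neg-implies-rule on 3]
5. not Box Box p3, w0   [neg-implies-rule on 3]
6. not Box p3, w1   [neg-Box-rule on 5: fresh world w1, w0Rw1]
7. p1 implies Box p3, w1   [Box-rule on 2 via w0Rw1]
8. p1, w1   [Box-rule on 4 via w0Rw1]
9. Box p3, w1   [implies-rule on 7 (branches; this branch)]
10. not p3, w2   [neg-Box-rule on 6: fresh world w2, w1Rw2]
11. p3, w2   [Box-rule on 9 via w1Rw2]
Accessibility: w0Rw1, w1Rw2
Branch closes: p3 and not p3 both at w2.
All branches of the negation close; one closing branch shown above.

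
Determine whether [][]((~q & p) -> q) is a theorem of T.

Tableau for the negation ~[][]((~q & p) -> q):
1. ~[][]((~q & p) -> q), 0
2. ~[]((~q & p) -> q), 1   [~[]-rule on 1: fresh world 1, 0R1]
3. ~((~q & p) -> q), 2   [~[]-rule on 2: fresh world 2, 1R2]
4. ~q & p, 2   [~->-rule on 3]
5. ~q, 2   [~->-rule on 3]
6. p, 2   [&-rule on 4]
Accessibility: 0R0, 0R1, 1R1, 1R2, 2R2
The negation has an open branch (countermodel exists).

Not valid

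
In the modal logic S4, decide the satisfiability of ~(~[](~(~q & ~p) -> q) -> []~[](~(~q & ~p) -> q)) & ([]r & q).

Satisfiable

1. ~(~[](~(~q & ~p) -> q) -> []~[](~(~q & ~p) -> q)) & ([]r & q), u
2. ~(~[](~(~q & ~p) -> q) -> []~[](~(~q & ~p) -> q)), u
3. []r & q, u
4. ~[](~(~q & ~p) -> q), u
5. ~[]~[](~(~q & ~p) -> q), u
6. []r, u
7. q, u
8. r, u
9. ~(~(~q & ~p) -> q), v
10. ~(~q & ~p), v
11. ~q, v
12. r, v
13. p, v
14. [](~(~q & ~p) -> q), w
15. r, w
16. ~(~q & ~p) -> q, w
17. q, w
Accessibility: uRu, uRv, uRw, vRv, wRw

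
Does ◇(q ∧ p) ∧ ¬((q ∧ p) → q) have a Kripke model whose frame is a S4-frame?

Unsatisfiable

1. ◇(q ∧ p) ∧ ¬((q ∧ p) → q), w0
2. ◇(q ∧ p), w0
3. ¬((q ∧ p) → q), w0
4. q ∧ p, w0
5. ¬q, w0
6. q, w0
7. p, w0
Accessibility: w0Rw0
Branch closes: q and ¬q both at w0.
All branches of the tableau close; one closing branch shown above.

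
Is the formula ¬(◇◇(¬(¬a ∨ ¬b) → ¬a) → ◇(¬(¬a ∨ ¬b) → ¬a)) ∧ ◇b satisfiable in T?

Yes, satisfiable

1. ¬(◇◇(¬(¬a ∨ ¬b) → ¬a) → ◇(¬(¬a ∨ ¬b) → ¬a)) ∧ ◇b, w0
2. ¬(◇◇(¬(¬a ∨ ¬b) → ¬a) → ◇(¬(¬a ∨ ¬b) → ¬a)), w0   [∧-rule on 1]
3. ◇b, w0   [∧-rule on 1]
4. ◇◇(¬(¬a ∨ ¬b) → ¬a), w0   [¬→-rule on 2]
5. ¬◇(¬(¬a ∨ ¬b) → ¬a), w0   [¬→-rule on 2]
6. ¬(¬(¬a ∨ ¬b) → ¬a), w0   [¬◇-rule on 5 via w0Rw0]
7. ¬(¬a ∨ ¬b), w0   [¬→-rule on 6]
8. a, w0   [¬→-rule on 6]
9. b, w0   [¬∨-rule on 7]
10. b, w1   [◇-rule on 3: fresh world w1, w0Rw1]
11. ¬(¬(¬a ∨ ¬b) → ¬a), w1   [¬◇-rule on 5 via w0Rw1]
12. ¬(¬a ∨ ¬b), w1   [¬→-rule on 11]
13. a, w1   [¬→-rule on 11]
14. ◇(¬(¬a ∨ ¬b) → ¬a), w2   [◇-rule on 4: fresh world w2, w0Rw2]
15. ¬(¬(¬a ∨ ¬b) → ¬a), w2   [¬◇-rule on 5 via w0Rw2]
16. ¬(¬a ∨ ¬b), w2   [¬→-rule on 15]
17. a, w2   [¬→-rule on 15]
18. b, w2   [¬∨-rule on 16]
19. ¬(¬a ∨ ¬b) → ¬a, w3   [◇-rule on 14: fresh world w3, w2Rw3]
20. ¬a, w3   [→-rule on 19 (branches; this branch)]
Accessibility: w0Rw0, w0Rw1, w0Rw2, w1Rw1, w2Rw2, w2Rw3, w3Rw3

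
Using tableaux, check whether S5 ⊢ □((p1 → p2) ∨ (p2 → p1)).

Valid

Tableau for the negation ¬□((p1 → p2) ∨ (p2 → p1)):
1. ¬□((p1 → p2) ∨ (p2 → p1)), 0
2. ¬((p1 → p2) ∨ (p2 → p1)), 1   [¬□-rule on 1: fresh world 1, 0R1]
3. ¬(p1 → p2), 1   [¬∨-rule on 2]
4. ¬(p2 → p1), 1   [¬∨-rule on 2]
5. p1, 1   [¬→-rule on 3]
6. ¬p2, 1   [¬→-rule on 3]
7. p2, 1   [¬→-rule on 4]
8. ¬p1, 1   [¬→-rule on 4]
Accessibility: 0R0, 0R1, 1R0, 1R1
Branch closes: p2 and ¬p2 both at 1.
Every branch of the negation's tableau closes; the branch above is one of them.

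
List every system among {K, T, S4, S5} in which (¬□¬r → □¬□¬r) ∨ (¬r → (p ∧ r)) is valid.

S5-tableau for the negation ¬((¬□¬r → □¬□¬r) ∨ (¬r → (p ∧ r))):
1. ¬((¬□¬r → □¬□¬r) ∨ (¬r → (p ∧ r))), u
2. ¬(¬□¬r → □¬□¬r), u
3. ¬(¬r → (p ∧ r)), u
4. ¬□¬r, u
5. ¬□¬□¬r, u
6. ¬r, u
7. ¬(p ∧ r), u
8. r, v
9. □¬r, w
10. ¬r, v
Accessibility: uRu, uRv, uRw, vRu, vRv, vRw, wRu, wRv, wRw
Branch closes: r and ¬r both at v.
Every branch closes (one shown): valid in S5.
S4-tableau for the negation ¬((¬□¬r → □¬□¬r) ∨ (¬r → (p ∧ r))):
1. ¬((¬□¬r → □¬□¬r) ∨ (¬r → (p ∧ r))), u
2. ¬(¬□¬r → □¬□¬r), u
3. ¬(¬r → (p ∧ r)), u
4. ¬□¬r, u
5. ¬□¬□¬r, u
6. ¬r, u
7. ¬(p ∧ r), u
8. r, v
9. □¬r, w
10. ¬r, w
Accessibility: uRu, uRv, uRw, vRv, wRw
Complete open branch: countermodel on an S4-frame, so not valid in S4, nor in K, T (the same frame is also a K-frame and a T-frame).

S5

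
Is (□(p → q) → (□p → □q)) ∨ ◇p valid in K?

Valid in K

Tableau for the negation ¬((□(p → q) → (□p → □q)) ∨ ◇p):
1. ¬((□(p → q) → (□p → □q)) ∨ ◇p), u
2. ¬(□(p → q) → (□p → □q)), u   [¬∨-rule on 1]
3. ¬◇p, u   [¬∨-rule on 1]
4. □(p → q), u   [¬→-rule on 2]
5. ¬(□p → □q), u   [¬→-rule on 2]
6. □p, u   [¬→-rule on 5]
7. ¬□q, u   [¬→-rule on 5]
8. ¬q, v   [¬□-rule on 7: fresh world v, uRv]
9. ¬p, v   [¬◇-rule on 3 via uRv]
10. p → q, v   [□-rule on 4 via uRv]
11. p, v   [□-rule on 6 via uRv]
Accessibility: uRv
Branch closes: p and ¬p both at v.
All branches of the negation close; one closing branch shown above.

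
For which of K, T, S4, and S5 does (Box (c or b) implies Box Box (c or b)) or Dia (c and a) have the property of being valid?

S4, S5

T-tableau for the negation not ((Box (c or b) implies Box Box (c or b)) or Dia (c and a)):
1. not ((Box (c or b) implies Box Box (c or b)) or Dia (c and a)), u
2. not (Box (c or b) implies Box Box (c or b)), u
3. not Dia (c and a), u
4. Box (c or b), u
5. not Box Box (c or b), u
6. not (c and a), u
7. c or b, u
8. not a, u
9. b, u
10. not Box (c or b), v
11. not (c and a), v
12. c or b, v
13. not a, v
14. b, v
15. not (c or b), w
16. not c, w
17. not b, w
Accessibility: uRu, uRv, vRv, vRw, wRw
Complete open branch: countermodel on a T-frame, so not valid in T, nor in K (the same frame is also a K-frame).
S4-tableau for the negation not ((Box (c or b) implies Box Box (c or b)) or Dia (c and a)):
1. not ((Box (c or b) implies Box Box (c or b)) or Dia (c and a)), u
2. not (Box (c or b) implies Box Box (c or b)), u
3. not Dia (c and a), u
4. Box (c or b), u
5. not Box Box (c or b), u
6. not (c and a), u
7. c or b, u
8. not a, u
9. b, u
10. not Box (c or b), v
11. not (c and a), v
12. c or b, v
13. not a, v
14. b, v
15. not (c or b), w
16. not c, w
17. not b, w
18. not (c and a), w
19. c or b, w
20. not a, w
21. b, w
Accessibility: uRu, uRv, uRw, vRv, vRw, wRw
Branch closes: b and not b both at w.
Every branch closes (one shown): valid in S4, hence also in S5 (every theorem of S4 is a theorem of S5).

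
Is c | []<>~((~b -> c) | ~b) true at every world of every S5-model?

Not valid

Tableau for the negation ~(c | []<>~((~b -> c) | ~b)):
1. ~(c | []<>~((~b -> c) | ~b)), 0
2. ~c, 0
3. ~[]<>~((~b -> c) | ~b), 0
4. ~<>~((~b -> c) | ~b), 1
5. (~b -> c) | ~b, 0
6. (~b -> c) | ~b, 1
7. ~b, 0
8. ~b, 1
Accessibility: 0R0, 0R1, 1R0, 1R1
The negation has an open branch (countermodel exists).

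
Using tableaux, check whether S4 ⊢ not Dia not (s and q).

Not valid

Tableau for the negation Dia not (s and q):
1. Dia not (s and q), 0
2. not (s and q), 1
3. not q, 1
Accessibility: 0R0, 0R1, 1R1
The negation has an open branch (countermodel exists).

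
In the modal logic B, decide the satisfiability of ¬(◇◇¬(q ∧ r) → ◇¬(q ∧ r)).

Satisfiable

1. ¬(◇◇¬(q ∧ r) → ◇¬(q ∧ r)), 0
2. ◇◇¬(q ∧ r), 0   [¬→-rule on 1]
3. ¬◇¬(q ∧ r), 0   [¬→-rule on 1]
4. q ∧ r, 0   [¬◇-rule on 3 via 0R0]
5. q, 0   [∧-rule on 4]
6. r, 0   [∧-rule on 4]
7. ◇¬(q ∧ r), 1   [◇-rule on 2: fresh world 1, 0R1]
8. q ∧ r, 1   [¬◇-rule on 3 via 0R1]
9. q, 1   [∧-rule on 8]
10. r, 1   [∧-rule on 8]
11. ¬(q ∧ r), 2   [◇-rule on 7: fresh world 2, 1R2]
12. ¬r, 2   [¬∧-rule on 11 (branches; this branch)]
Accessibility: 0R0, 0R1, 1R0, 1R1, 1R2, 2R1, 2R2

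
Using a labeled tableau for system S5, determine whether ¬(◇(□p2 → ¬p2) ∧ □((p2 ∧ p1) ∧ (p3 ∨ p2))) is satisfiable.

1. ¬(◇(□p2 → ¬p2) ∧ □((p2 ∧ p1) ∧ (p3 ∨ p2))), 0
2. ¬□((p2 ∧ p1) ∧ (p3 ∨ p2)), 0   [¬∧-rule on 1 (branches; this branch)]
3. ¬((p2 ∧ p1) ∧ (p3 ∨ p2)), 1   [¬□-rule on 2: fresh world 1, 0R1]
4. ¬(p3 ∨ p2), 1   [¬∧-rule on 3 (branches; this branch)]
5. ¬p3, 1   [¬∨-rule on 4]
6. ¬p2, 1   [¬∨-rule on 4]
Accessibility: 0R0, 0R1, 1R0, 1R1

Satisfiable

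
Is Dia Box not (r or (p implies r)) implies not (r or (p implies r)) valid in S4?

Tableau for the negation not (Dia Box not (r or (p implies r)) implies not (r or (p implies r))):
1. not (Dia Box not (r or (p implies r)) implies not (r or (p implies r))), 0
2. Dia Box not (r or (p implies r)), 0
3. r or (p implies r), 0
4. p implies r, 0
5. r, 0
6. Box not (r or (p implies r)), 1
7. not (r or (p implies r)), 1
8. not r, 1
9. not (p implies r), 1
10. p, 1
Accessibility: 0R0, 0R1, 1R1
The negation has an open branch (countermodel exists).

Not valid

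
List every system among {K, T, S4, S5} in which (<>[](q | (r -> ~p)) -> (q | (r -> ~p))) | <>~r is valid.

S4-tableau for the negation ~((<>[](q | (r -> ~p)) -> (q | (r -> ~p))) | <>~r):
1. ~((<>[](q | (r -> ~p)) -> (q | (r -> ~p))) | <>~r), w0
2. ~(<>[](q | (r -> ~p)) -> (q | (r -> ~p))), w0
3. ~<>~r, w0
4. <>[](q | (r -> ~p)), w0
5. ~(q | (r -> ~p)), w0
6. ~q, w0
7. ~(r -> ~p), w0
8. r, w0
9. p, w0
10. [](q | (r -> ~p)), w1
11. r, w1
12. q | (r -> ~p), w1
13. r -> ~p, w1
14. ~p, w1
Accessibility: w0Rw0, w0Rw1, w1Rw1
Complete open branch: countermodel on an S4-frame, so not valid in S4, nor in K, T (the same frame is also a K-frame and a T-frame).
S5-tableau for the negation ~((<>[](q | (r -> ~p)) -> (q | (r -> ~p))) | <>~r):
1. ~((<>[](q | (r -> ~p)) -> (q | (r -> ~p))) | <>~r), w0
2. ~(<>[](q | (r -> ~p)) -> (q | (r -> ~p))), w0
3. ~<>~r, w0
4. <>[](q | (r -> ~p)), w0
5. ~(q | (r -> ~p)), w0
6. ~q, w0
7. ~(r -> ~p), w0
8. r, w0
9. p, w0
10. [](q | (r -> ~p)), w1
11. r, w1
12. q | (r -> ~p), w0
13. q | (r -> ~p), w1
14. r -> ~p, w0
15. r -> ~p, w1
16. ~p, w0
Accessibility: w0Rw0, w0Rw1, w1Rw0, w1Rw1
Branch closes: p and ~p both at w0.
Every branch closes (one shown): valid in S5.

S5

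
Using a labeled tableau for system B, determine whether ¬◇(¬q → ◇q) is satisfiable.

Yes, satisfiable

1. ¬◇(¬q → ◇q), 0
2. ¬(¬q → ◇q), 0
3. ¬q, 0
4. ¬◇q, 0
Accessibility: 0R0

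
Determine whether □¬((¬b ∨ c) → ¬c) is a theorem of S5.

Tableau for the negation ¬□¬((¬b ∨ c) → ¬c):
1. ¬□¬((¬b ∨ c) → ¬c), w0
2. (¬b ∨ c) → ¬c, w1
3. ¬c, w1
Accessibility: w0Rw0, w0Rw1, w1Rw0, w1Rw1
The negation has an open branch (countermodel exists).

Not valid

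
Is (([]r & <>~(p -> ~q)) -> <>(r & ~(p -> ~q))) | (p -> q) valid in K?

Valid in K

Tableau for the negation ~((([]r & <>~(p -> ~q)) -> <>(r & ~(p -> ~q))) | (p -> q)):
1. ~((([]r & <>~(p -> ~q)) -> <>(r & ~(p -> ~q))) | (p -> q)), u
2. ~(([]r & <>~(p -> ~q)) -> <>(r & ~(p -> ~q))), u
3. ~(p -> q), u
4. []r & <>~(p -> ~q), u
5. ~<>(r & ~(p -> ~q)), u
6. p, u
7. ~q, u
8. []r, u
9. <>~(p -> ~q), u
10. ~(p -> ~q), v
11. p, v
12. q, v
13. ~(r & ~(p -> ~q)), v
14. r, v
15. p -> ~q, v
16. ~q, v
Accessibility: uRv
Branch closes: q and ~q both at v.
All branches of the negation close; one closing branch shown above.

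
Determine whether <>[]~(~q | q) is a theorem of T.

Not valid

Tableau for the negation ~<>[]~(~q | q):
1. ~<>[]~(~q | q), 0
2. ~[]~(~q | q), 0
3. ~q | q, 1
4. ~[]~(~q | q), 1
5. q, 1
6. ~q | q, 2
7. q, 2
Accessibility: 0R0, 0R1, 1R1, 1R2, 2R2
The negation has an open branch (countermodel exists).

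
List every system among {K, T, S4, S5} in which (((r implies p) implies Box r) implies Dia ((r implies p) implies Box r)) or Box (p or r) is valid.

K-tableau for the negation not ((((r implies p) implies Box r) implies Dia ((r implies p) implies Box r)) or Box (p or r)):
1. not ((((r implies p) implies Box r) implies Dia ((r implies p) implies Box r)) or Box (p or r)), 0
2. not (((r implies p) implies Box r) implies Dia ((r implies p) implies Box r)), 0   [neg-or-rule on 1]
3. not Box (p or r), 0   [neg-or-rule on 1]
4. (r implies p) implies Box r, 0   [neg-implies-rule on 2]
5. not Dia ((r implies p) implies Box r), 0   [neg-implies-rule on 2]
6. not (r implies p), 0   [implies-rule on 4 (branches; this branch)]
7. r, 0   [neg-implies-rule on 6]
8. not p, 0   [neg-implies-rule on 6]
9. not (p or r), 1   [neg-Box-rule on 3: fresh world 1, 0R1]
10. not p, 1   [neg-or-rule on 9]
11. not r, 1   [neg-or-rule on 9]
12. not ((r implies p) implies Box r), 1   [neg-Dia-rule on 5 via 0R1]
13. r implies p, 1   [neg-implies-rule on 12]
14. not Box r, 1   [neg-implies-rule on 12]
15. not r, 2   [neg-Box-rule on 14: fresh world 2, 1R2]
Accessibility: 0R1, 1R2
Complete open branch: countermodel on a K-frame, so not valid in K.
T-tableau for the negation not ((((r implies p) implies Box r) implies Dia ((r implies p) implies Box r)) or Box (p or r)):
1. not ((((r implies p) implies Box r) implies Dia ((r implies p) implies Box r)) or Box (p or r)), 0
2. not (((r implies p) implies Box r) implies Dia ((r implies p) implies Box r)), 0   [neg-or-rule on 1]
3. not Box (p or r), 0   [neg-or-rule on 1]
4. (r implies p) implies Box r, 0   [neg-implies-rule on 2]
5. not Dia ((r implies p) implies Box r), 0   [neg-implies-rule on 2]
6. not ((r implies p) implies Box r), 0   [neg-Dia-rule on 5 via 0R0]
7. r implies p, 0   [neg-implies-rule on 6]
8. not Box r, 0   [neg-implies-rule on 6]
9. Box r, 0   [implies-rule on 4 (branches; this branch)]
10. r, 0   [Box-rule on 9 via 0R0]
11. p, 0   [implies-rule on 7 (branches; this branch)]
12. not (p or r), 1   [neg-Box-rule on 3: fresh world 1, 0R1]
13. not p, 1   [neg-or-rule on 12]
14. not r, 1   [neg-or-rule on 12]
15. not ((r implies p) implies Box r), 1   [neg-Dia-rule on 5 via 0R1]
16. r implies p, 1   [neg-implies-rule on 15]
17. not Box r, 1   [neg-implies-rule on 15]
18. r, 1   [Box-rule on 9 via 0R1]
Accessibility: 0R0, 0R1, 1R1
Branch closes: r and not r both at 1.
Every branch closes (one shown): valid in T, hence also in S4, S5 (every theorem of T is a theorem of S4 and S5).

T, S4, S5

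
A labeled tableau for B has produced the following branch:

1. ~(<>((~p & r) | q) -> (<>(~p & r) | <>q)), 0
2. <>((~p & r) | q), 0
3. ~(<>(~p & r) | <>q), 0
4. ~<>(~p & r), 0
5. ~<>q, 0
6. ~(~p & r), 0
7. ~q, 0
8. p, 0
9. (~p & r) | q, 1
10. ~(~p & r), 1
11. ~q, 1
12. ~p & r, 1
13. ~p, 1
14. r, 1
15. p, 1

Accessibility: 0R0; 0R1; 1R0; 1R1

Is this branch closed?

Both p and ~p appear at 1.

Yes, closed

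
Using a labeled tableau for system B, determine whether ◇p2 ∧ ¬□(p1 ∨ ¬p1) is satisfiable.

1. ◇p2 ∧ ¬□(p1 ∨ ¬p1), 0
2. ◇p2, 0
3. ¬□(p1 ∨ ¬p1), 0
4. p2, 1
5. ¬(p1 ∨ ¬p1), 2
6. ¬p1, 2
7. p1, 2
Accessibility: 0R0, 0R1, 0R2, 1R0, 1R1, 2R0, 2R2
Branch closes: p1 and ¬p1 both at 2.
Every branch closes; the branch above is one of them.

Unsatisfiable (every branch closes)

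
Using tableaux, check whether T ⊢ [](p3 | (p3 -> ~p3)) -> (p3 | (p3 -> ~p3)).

Valid

Tableau for the negation ~([](p3 | (p3 -> ~p3)) -> (p3 | (p3 -> ~p3))):
1. ~([](p3 | (p3 -> ~p3)) -> (p3 | (p3 -> ~p3))), 0
2. [](p3 | (p3 -> ~p3)), 0
3. ~(p3 | (p3 -> ~p3)), 0
4. ~p3, 0
5. ~(p3 -> ~p3), 0
6. p3, 0
Accessibility: 0R0
Branch closes: p3 and ~p3 both at 0.
Every branch of the negation's tableau closes; the branch above is one of them.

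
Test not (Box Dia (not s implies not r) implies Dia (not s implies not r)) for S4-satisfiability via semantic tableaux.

Unsatisfiable

1. not (Box Dia (not s implies not r) implies Dia (not s implies not r)), 0
2. Box Dia (not s implies not r), 0
3. not Dia (not s implies not r), 0
4. Dia (not s implies not r), 0
5. not (not s implies not r), 0
6. not s, 0
7. r, 0
8. not s implies not r, 1
9. Dia (not s implies not r), 1
10. not (not s implies not r), 1
11. not s, 1
12. r, 1
13. not r, 1
Accessibility: 0R0, 0R1, 1R1
Branch closes: r and not r both at 1.
Every branch closes; the branch above is one of them.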